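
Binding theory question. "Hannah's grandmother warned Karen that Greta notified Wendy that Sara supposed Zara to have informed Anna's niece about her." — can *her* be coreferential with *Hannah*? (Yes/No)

*her* is a pronoun; Principle B requires it to be free in its binding domain — the clause headed by 'informed'.
— Hannah: possessor inside the subject DP of the matrix clause; does not c-command the pronoun — Principle B does not apply; allowed.

Yes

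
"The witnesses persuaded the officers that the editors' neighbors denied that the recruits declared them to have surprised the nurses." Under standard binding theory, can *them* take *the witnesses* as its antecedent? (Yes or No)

Yes

*them* is a pronoun; Principle B requires it to be free in its binding domain — the clause headed by 'declared'.
— the witnesses: subject of the matrix clause; c-commands the pronoun but lies outside its binding domain — allowed.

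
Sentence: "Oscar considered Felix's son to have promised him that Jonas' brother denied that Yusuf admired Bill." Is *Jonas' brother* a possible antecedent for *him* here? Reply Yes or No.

*him* is a pronoun; Principle B requires it to be free in its binding domain — the clause headed by 'promised'.
— Jonas' brother: subject of the clause headed by 'denied'; is c-commanded by the pronoun; coreference would bind this R-expression — blocked (Principle C).

No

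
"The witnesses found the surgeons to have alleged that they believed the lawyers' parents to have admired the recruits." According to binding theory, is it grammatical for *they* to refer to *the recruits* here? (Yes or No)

No

*the recruits* is an R-expression; Principle C requires it to be free (not bound by any c-commanding expression).
— they: subject of the clause headed by 'believed'; the pronoun c-commands the R-expression — coreference blocked (Principle C).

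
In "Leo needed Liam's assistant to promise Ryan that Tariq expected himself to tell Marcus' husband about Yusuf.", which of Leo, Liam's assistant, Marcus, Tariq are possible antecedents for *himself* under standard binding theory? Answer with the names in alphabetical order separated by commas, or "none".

*himself* is a reflexive; Principle A requires it to be bound within its binding domain — the clause headed by 'expected'.
— Leo: subject of the matrix clause; c-commands the reflexive but lies outside its binding domain — cannot bind it (Principle A).
— Liam's assistant: subject of the clause headed by 'promise'; c-commands the reflexive but lies outside its binding domain — cannot bind it (Principle A).
— Marcus: possessor inside the object DP of the clause headed by 'tell'; does not c-command the reflexive — cannot bind it (Principle A).
— Tariq: subject of the clause headed by 'expected'; c-commands the reflexive within its binding domain — allowed (Principle A).

Tariq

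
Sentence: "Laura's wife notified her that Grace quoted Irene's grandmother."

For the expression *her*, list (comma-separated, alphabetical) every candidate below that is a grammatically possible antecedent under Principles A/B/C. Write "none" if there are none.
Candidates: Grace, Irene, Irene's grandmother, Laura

Laura

*her* is a pronoun; Principle B requires it to be free in its binding domain — the matrix clause.
— Grace: subject of the clause headed by 'quoted'; is c-commanded by the pronoun; coreference would bind this R-expression — blocked (Principle C).
— Irene: possessor inside the object DP of the clause headed by 'quoted'; is c-commanded by the pronoun; coreference would bind this R-expression — blocked (Principle C).
— Irene's grandmother: object of the clause headed by 'quoted'; is c-commanded by the pronoun; coreference would bind this R-expression — blocked (Principle C).
— Laura: possessor inside the subject DP of the matrix clause; does not c-command the pronoun — Principle B does not apply; allowed.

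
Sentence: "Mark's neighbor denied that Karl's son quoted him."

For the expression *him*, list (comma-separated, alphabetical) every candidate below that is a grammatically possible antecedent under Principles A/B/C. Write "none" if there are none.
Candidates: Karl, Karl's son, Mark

Karl, Mark

*him* is a pronoun; Principle B requires it to be free in its binding domain — the clause headed by 'quoted'.
— Karl: possessor inside the subject DP of the clause headed by 'quoted'; does not c-command the pronoun — Principle B does not apply; allowed.
— Karl's son: subject of the clause headed by 'quoted'; c-commands the pronoun within its binding domain — blocked (Principle B).
— Mark: possessor inside the subject DP of the matrix clause; does not c-command the pronoun — Principle B does not apply; allowed.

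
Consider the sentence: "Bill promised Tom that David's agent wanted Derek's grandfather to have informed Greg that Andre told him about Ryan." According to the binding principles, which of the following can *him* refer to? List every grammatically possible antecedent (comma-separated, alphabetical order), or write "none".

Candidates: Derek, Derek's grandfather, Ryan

*him* is a pronoun; Principle B requires it to be free in its binding domain — the clause headed by 'told'.
— Derek: possessor inside the subject DP of the clause headed by 'informed'; does not c-command the pronoun — Principle B does not apply; allowed.
— Derek's grandfather: subject of the clause headed by 'informed'; c-commands the pronoun but lies outside its binding domain — allowed.
— Ryan: second object of the clause headed by 'told'; is c-commanded by the pronoun; coreference would bind this R-expression — blocked (Principle C).

Derek, Derek's grandfather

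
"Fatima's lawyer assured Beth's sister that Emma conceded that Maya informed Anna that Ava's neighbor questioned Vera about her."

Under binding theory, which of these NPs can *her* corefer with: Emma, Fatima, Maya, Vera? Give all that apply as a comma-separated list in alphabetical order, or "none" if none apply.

Emma, Fatima, Maya

*her* is a pronoun; Principle B requires it to be free in its binding domain — the clause headed by 'questioned'.
— Emma: subject of the clause headed by 'conceded'; c-commands the pronoun but lies outside its binding domain — allowed.
— Fatima: possessor inside the subject DP of the matrix clause; does not c-command the pronoun — Principle B does not apply; allowed.
— Maya: subject of the clause headed by 'informed'; c-commands the pronoun but lies outside its binding domain — allowed.
— Vera: object of the clause headed by 'questioned'; c-commands the pronoun within its binding domain — blocked (Principle B).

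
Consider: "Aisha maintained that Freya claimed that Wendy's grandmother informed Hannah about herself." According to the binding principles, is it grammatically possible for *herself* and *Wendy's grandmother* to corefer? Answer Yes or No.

Yes

*herself* is a reflexive; Principle A requires it to be bound within its binding domain — the clause headed by 'informed'.
— Wendy's grandmother: subject of the clause headed by 'informed'; c-commands the reflexive within its binding domain — allowed (Principle A).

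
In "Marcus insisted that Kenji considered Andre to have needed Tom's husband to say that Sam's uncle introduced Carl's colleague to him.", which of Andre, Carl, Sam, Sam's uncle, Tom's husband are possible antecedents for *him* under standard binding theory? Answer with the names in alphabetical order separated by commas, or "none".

Andre, Carl, Sam, Tom's husband

*him* is a pronoun; Principle B requires it to be free in its binding domain — the clause headed by 'introduced'.
— Andre: subject of the clause headed by 'needed'; c-commands the pronoun but lies outside its binding domain — allowed.
— Carl: possessor inside the object DP of the clause headed by 'introduced'; does not c-command the pronoun — Principle B does not apply; allowed.
— Sam: possessor inside the subject DP of the clause headed by 'introduced'; does not c-command the pronoun — Principle B does not apply; allowed.
— Sam's uncle: subject of the clause headed by 'introduced'; c-commands the pronoun within its binding domain — blocked (Principle B).
— Tom's husband: subject of the clause headed by 'say'; c-commands the pronoun but lies outside its binding domain — allowed.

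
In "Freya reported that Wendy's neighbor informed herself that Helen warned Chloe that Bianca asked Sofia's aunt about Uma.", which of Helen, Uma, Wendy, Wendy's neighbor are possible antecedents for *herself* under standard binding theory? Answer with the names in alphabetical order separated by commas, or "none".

*herself* is a reflexive; Principle A requires it to be bound within its binding domain — the clause headed by 'informed'.
— Helen: subject of the clause headed by 'warned'; does not c-command the reflexive — cannot bind it (Principle A).
— Uma: second object of the clause headed by 'asked'; does not c-command the reflexive — cannot bind it (Principle A).
— Wendy: possessor inside the subject DP of the clause headed by 'informed'; does not c-command the reflexive — cannot bind it (Principle A).
— Wendy's neighbor: subject of the clause headed by 'informed'; c-commands the reflexive within its binding domain — allowed (Principle A).

Wendy's neighbor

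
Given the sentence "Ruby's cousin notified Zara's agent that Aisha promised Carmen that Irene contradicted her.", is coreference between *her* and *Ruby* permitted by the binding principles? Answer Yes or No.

*her* is a pronoun; Principle B requires it to be free in its binding domain — the clause headed by 'contradicted'.
— Ruby: possessor inside the subject DP of the matrix clause; does not c-command the pronoun — Principle B does not apply; allowed.

Yes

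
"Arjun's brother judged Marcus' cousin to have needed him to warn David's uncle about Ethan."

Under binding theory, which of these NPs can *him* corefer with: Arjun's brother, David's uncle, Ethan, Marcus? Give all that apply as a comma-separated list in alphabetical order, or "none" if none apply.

*him* is a pronoun; Principle B requires it to be free in its binding domain — the clause headed by 'needed'.
— Arjun's brother: subject of the matrix clause; c-commands the pronoun but lies outside its binding domain — allowed.
— David's uncle: object of the clause headed by 'warn'; is c-commanded by the pronoun; coreference would bind this R-expression — blocked (Principle C).
— Ethan: second object of the clause headed by 'warn'; is c-commanded by the pronoun; coreference would bind this R-expression — blocked (Principle C).
— Marcus: possessor inside the subject DP of the clause headed by 'needed'; does not c-command the pronoun — Principle B does not apply; allowed.

Arjun's brother, Marcus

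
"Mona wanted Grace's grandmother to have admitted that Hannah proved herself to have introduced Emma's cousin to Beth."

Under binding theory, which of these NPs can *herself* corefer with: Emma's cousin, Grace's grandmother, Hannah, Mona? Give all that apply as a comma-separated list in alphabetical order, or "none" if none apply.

*herself* is a reflexive; Principle A requires it to be bound within its binding domain — the clause headed by 'proved'.
— Emma's cousin: object of the clause headed by 'introduced'; does not c-command the reflexive — cannot bind it (Principle A).
— Grace's grandmother: subject of the clause headed by 'admitted'; c-commands the reflexive but lies outside its binding domain — cannot bind it (Principle A).
— Hannah: subject of the clause headed by 'proved'; c-commands the reflexive within its binding domain — allowed (Principle A).
— Mona: subject of the matrix clause; c-commands the reflexive but lies outside its binding domain — cannot bind it (Principle A).

Hannah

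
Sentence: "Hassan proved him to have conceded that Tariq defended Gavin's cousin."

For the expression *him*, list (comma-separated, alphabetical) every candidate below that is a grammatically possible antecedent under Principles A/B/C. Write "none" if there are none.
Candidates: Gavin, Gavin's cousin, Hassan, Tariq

*him* is a pronoun; Principle B requires it to be free in its binding domain — the matrix clause.
— Gavin: possessor inside the object DP of the clause headed by 'defended'; is c-commanded by the pronoun; coreference would bind this R-expression — blocked (Principle C).
— Gavin's cousin: object of the clause headed by 'defended'; is c-commanded by the pronoun; coreference would bind this R-expression — blocked (Principle C).
— Hassan: subject of the matrix clause; c-commands the pronoun within its binding domain — blocked (Principle B).
— Tariq: subject of the clause headed by 'defended'; is c-commanded by the pronoun; coreference would bind this R-expression — blocked (Principle C).

none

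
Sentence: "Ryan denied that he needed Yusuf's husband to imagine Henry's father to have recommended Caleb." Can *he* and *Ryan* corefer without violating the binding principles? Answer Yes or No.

*Ryan* is an R-expression; Principle C requires it to be free (not bound by any c-commanding expression).
— he: subject of the clause headed by 'needed'; the pronoun does not c-command the R-expression — coreference allowed.

Yes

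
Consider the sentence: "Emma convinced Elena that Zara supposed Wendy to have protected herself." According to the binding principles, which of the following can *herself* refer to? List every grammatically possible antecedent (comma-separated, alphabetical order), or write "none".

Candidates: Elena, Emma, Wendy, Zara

*herself* is a reflexive; Principle A requires it to be bound within its binding domain — the clause headed by 'protected'.
— Elena: object of the matrix clause; c-commands the reflexive but lies outside its binding domain — cannot bind it (Principle A).
— Emma: subject of the matrix clause; c-commands the reflexive but lies outside its binding domain — cannot bind it (Principle A).
— Wendy: subject of the clause headed by 'protected'; c-commands the reflexive within its binding domain — allowed (Principle A).
— Zara: subject of the clause headed by 'supposed'; c-commands the reflexive but lies outside its binding domain — cannot bind it (Principle A).

Wendy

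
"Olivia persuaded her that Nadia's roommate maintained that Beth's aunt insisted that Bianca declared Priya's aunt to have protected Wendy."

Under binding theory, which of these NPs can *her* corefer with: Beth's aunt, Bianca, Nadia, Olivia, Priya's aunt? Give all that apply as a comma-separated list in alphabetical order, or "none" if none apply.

none

*her* is a pronoun; Principle B requires it to be free in its binding domain — the matrix clause.
— Beth's aunt: subject of the clause headed by 'insisted'; is c-commanded by the pronoun; coreference would bind this R-expression — blocked (Principle C).
— Bianca: subject of the clause headed by 'declared'; is c-commanded by the pronoun; coreference would bind this R-expression — blocked (Principle C).
— Nadia: possessor inside the subject DP of the clause headed by 'maintained'; is c-commanded by the pronoun; coreference would bind this R-expression — blocked (Principle C).
— Olivia: subject of the matrix clause; c-commands the pronoun within its binding domain — blocked (Principle B).
— Priya's aunt: subject of the clause headed by 'protected'; is c-commanded by the pronoun; coreference would bind this R-expression — blocked (Principle C).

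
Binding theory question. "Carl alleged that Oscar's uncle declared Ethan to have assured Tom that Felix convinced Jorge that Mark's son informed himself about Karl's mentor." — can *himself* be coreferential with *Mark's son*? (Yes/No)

Yes

*himself* is a reflexive; Principle A requires it to be bound within its binding domain — the clause headed by 'informed'.
— Mark's son: subject of the clause headed by 'informed'; c-commands the reflexive within its binding domain — allowed (Principle A).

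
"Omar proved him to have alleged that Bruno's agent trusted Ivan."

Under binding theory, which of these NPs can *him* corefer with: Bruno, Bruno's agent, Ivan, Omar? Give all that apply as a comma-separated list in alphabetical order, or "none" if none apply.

none

*him* is a pronoun; Principle B requires it to be free in its binding domain — the matrix clause.
— Bruno: possessor inside the subject DP of the clause headed by 'trusted'; is c-commanded by the pronoun; coreference would bind this R-expression — blocked (Principle C).
— Bruno's agent: subject of the clause headed by 'trusted'; is c-commanded by the pronoun; coreference would bind this R-expression — blocked (Principle C).
— Ivan: object of the clause headed by 'trusted'; is c-commanded by the pronoun; coreference would bind this R-expression — blocked (Principle C).
— Omar: subject of the matrix clause; c-commands the pronoun within its binding domain — blocked (Principle B).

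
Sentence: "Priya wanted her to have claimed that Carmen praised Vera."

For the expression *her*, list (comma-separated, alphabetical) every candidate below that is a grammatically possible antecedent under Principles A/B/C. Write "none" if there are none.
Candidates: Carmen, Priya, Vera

none

*her* is a pronoun; Principle B requires it to be free in its binding domain — the matrix clause.
— Carmen: subject of the clause headed by 'praised'; is c-commanded by the pronoun; coreference would bind this R-expression — blocked (Principle C).
— Priya: subject of the matrix clause; c-commands the pronoun within its binding domain — blocked (Principle B).
— Vera: object of the clause headed by 'praised'; is c-commanded by the pronoun; coreference would bind this R-expression — blocked (Principle C).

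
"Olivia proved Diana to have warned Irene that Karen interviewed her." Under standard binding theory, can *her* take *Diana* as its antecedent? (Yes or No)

*her* is a pronoun; Principle B requires it to be free in its binding domain — the clause headed by 'interviewed'.
— Diana: subject of the clause headed by 'warned'; c-commands the pronoun but lies outside its binding domain — allowed.

Yes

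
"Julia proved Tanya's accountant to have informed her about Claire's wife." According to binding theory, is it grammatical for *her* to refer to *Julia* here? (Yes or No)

Yes

*Julia* is an R-expression; Principle C requires it to be free (not bound by any c-commanding expression).
— her: object of the clause headed by 'informed'; the pronoun does not c-command the R-expression — coreference allowed.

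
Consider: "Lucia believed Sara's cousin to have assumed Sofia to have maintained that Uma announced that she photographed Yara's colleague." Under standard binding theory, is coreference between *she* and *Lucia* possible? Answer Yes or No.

Yes

*Lucia* is an R-expression; Principle C requires it to be free (not bound by any c-commanding expression).
— she: subject of the clause headed by 'photographed'; the pronoun does not c-command the R-expression — coreference allowed.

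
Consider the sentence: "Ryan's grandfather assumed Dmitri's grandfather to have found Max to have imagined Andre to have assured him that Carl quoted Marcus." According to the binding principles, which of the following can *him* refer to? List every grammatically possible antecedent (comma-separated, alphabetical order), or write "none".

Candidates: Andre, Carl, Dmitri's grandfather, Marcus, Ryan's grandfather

*him* is a pronoun; Principle B requires it to be free in its binding domain — the clause headed by 'assured'.
— Andre: subject of the clause headed by 'assured'; c-commands the pronoun within its binding domain — blocked (Principle B).
— Carl: subject of the clause headed by 'quoted'; is c-commanded by the pronoun; coreference would bind this R-expression — blocked (Principle C).
— Dmitri's grandfather: subject of the clause headed by 'found'; c-commands the pronoun but lies outside its binding domain — allowed.
— Marcus: object of the clause headed by 'quoted'; is c-commanded by the pronoun; coreference would bind this R-expression — blocked (Principle C).
— Ryan's grandfather: subject of the matrix clause; c-commands the pronoun but lies outside its binding domain — allowed.

Dmitri's grandfather, Ryan's grandfather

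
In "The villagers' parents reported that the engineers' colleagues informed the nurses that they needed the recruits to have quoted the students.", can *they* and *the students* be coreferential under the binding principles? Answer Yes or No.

*the students* is an R-expression; Principle C requires it to be free (not bound by any c-commanding expression).
— they: subject of the clause headed by 'needed'; the pronoun c-commands the R-expression — coreference blocked (Principle C).

No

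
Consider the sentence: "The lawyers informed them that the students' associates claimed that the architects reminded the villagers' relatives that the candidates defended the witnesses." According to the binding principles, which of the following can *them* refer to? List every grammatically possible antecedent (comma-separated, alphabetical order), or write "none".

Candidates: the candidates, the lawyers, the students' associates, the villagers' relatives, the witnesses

none

*them* is a pronoun; Principle B requires it to be free in its binding domain — the matrix clause.
— the candidates: subject of the clause headed by 'defended'; is c-commanded by the pronoun; coreference would bind this R-expression — blocked (Principle C).
— the lawyers: subject of the matrix clause; c-commands the pronoun within its binding domain — blocked (Principle B).
— the students' associates: subject of the clause headed by 'claimed'; is c-commanded by the pronoun; coreference would bind this R-expression — blocked (Principle C).
— the villagers' relatives: object of the clause headed by 'reminded'; is c-commanded by the pronoun; coreference would bind this R-expression — blocked (Principle C).
— the witnesses: object of the clause headed by 'defended'; is c-commanded by the pronoun; coreference would bind this R-expression — blocked (Principle C).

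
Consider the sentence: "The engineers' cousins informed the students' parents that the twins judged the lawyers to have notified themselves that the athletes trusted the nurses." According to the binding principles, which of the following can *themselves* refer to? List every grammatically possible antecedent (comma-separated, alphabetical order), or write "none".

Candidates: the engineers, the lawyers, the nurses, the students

the lawyers

*themselves* is a reflexive; Principle A requires it to be bound within its binding domain — the clause headed by 'notified'.
— the engineers: possessor inside the subject DP of the matrix clause; does not c-command the reflexive — cannot bind it (Principle A).
— the lawyers: subject of the clause headed by 'notified'; c-commands the reflexive within its binding domain — allowed (Principle A).
— the nurses: object of the clause headed by 'trusted'; does not c-command the reflexive — cannot bind it (Principle A).
— the students: possessor inside the object DP of the matrix clause; does not c-command the reflexive — cannot bind it (Principle A).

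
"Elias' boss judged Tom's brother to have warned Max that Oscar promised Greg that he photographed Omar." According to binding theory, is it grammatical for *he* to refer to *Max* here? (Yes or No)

Yes

*Max* is an R-expression; Principle C requires it to be free (not bound by any c-commanding expression).
— he: subject of the clause headed by 'photographed'; the pronoun does not c-command the R-expression — coreference allowed.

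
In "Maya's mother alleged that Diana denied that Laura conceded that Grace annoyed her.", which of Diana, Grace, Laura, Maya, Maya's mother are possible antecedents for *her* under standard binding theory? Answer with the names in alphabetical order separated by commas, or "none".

Diana, Laura, Maya, Maya's mother

*her* is a pronoun; Principle B requires it to be free in its binding domain — the clause headed by 'annoyed'.
— Diana: subject of the clause headed by 'denied'; c-commands the pronoun but lies outside its binding domain — allowed.
— Grace: subject of the clause headed by 'annoyed'; c-commands the pronoun within its binding domain — blocked (Principle B).
— Laura: subject of the clause headed by 'conceded'; c-commands the pronoun but lies outside its binding domain — allowed.
— Maya: possessor inside the subject DP of the matrix clause; does not c-command the pronoun — Principle B does not apply; allowed.
— Maya's mother: subject of the matrix clause; c-commands the pronoun but lies outside its binding domain — allowed.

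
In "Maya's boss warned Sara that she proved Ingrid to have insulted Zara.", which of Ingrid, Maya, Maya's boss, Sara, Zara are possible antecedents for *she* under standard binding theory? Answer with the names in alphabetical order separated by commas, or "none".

*she* is a pronoun; Principle B requires it to be free in its binding domain — the clause headed by 'proved'.
— Ingrid: subject of the clause headed by 'insulted'; is c-commanded by the pronoun; coreference would bind this R-expression — blocked (Principle C).
— Maya: possessor inside the subject DP of the matrix clause; does not c-command the pronoun — Principle B does not apply; allowed.
— Maya's boss: subject of the matrix clause; c-commands the pronoun but lies outside its binding domain — allowed.
— Sara: object of the matrix clause; c-commands the pronoun but lies outside its binding domain — allowed.
— Zara: object of the clause headed by 'insulted'; is c-commanded by the pronoun; coreference would bind this R-expression — blocked (Principle C).

Maya, Maya's boss, Sara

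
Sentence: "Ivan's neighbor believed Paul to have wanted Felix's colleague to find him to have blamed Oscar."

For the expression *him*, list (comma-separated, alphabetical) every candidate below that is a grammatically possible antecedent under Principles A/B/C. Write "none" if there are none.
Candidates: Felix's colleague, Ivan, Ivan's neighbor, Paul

Ivan, Ivan's neighbor, Paul

*him* is a pronoun; Principle B requires it to be free in its binding domain — the clause headed by 'find'.
— Felix's colleague: subject of the clause headed by 'find'; c-commands the pronoun within its binding domain — blocked (Principle B).
— Ivan: possessor inside the subject DP of the matrix clause; does not c-command the pronoun — Principle B does not apply; allowed.
— Ivan's neighbor: subject of the matrix clause; c-commands the pronoun but lies outside its binding domain — allowed.
— Paul: subject of the clause headed by 'wanted'; c-commands the pronoun but lies outside its binding domain — allowed.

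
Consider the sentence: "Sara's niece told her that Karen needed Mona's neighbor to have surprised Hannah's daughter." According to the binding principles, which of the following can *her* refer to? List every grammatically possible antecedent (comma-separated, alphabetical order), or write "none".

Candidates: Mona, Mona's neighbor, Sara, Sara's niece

*her* is a pronoun; Principle B requires it to be free in its binding domain — the matrix clause.
— Mona: possessor inside the subject DP of the clause headed by 'surprised'; is c-commanded by the pronoun; coreference would bind this R-expression — blocked (Principle C).
— Mona's neighbor: subject of the clause headed by 'surprised'; is c-commanded by the pronoun; coreference would bind this R-expression — blocked (Principle C).
— Sara: possessor inside the subject DP of the matrix clause; does not c-command the pronoun — Principle B does not apply; allowed.
— Sara's niece: subject of the matrix clause; c-commands the pronoun within its binding domain — blocked (Principle B).

Sara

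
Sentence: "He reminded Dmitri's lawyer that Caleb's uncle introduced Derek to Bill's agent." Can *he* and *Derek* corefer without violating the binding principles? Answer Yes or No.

*Derek* is an R-expression; Principle C requires it to be free (not bound by any c-commanding expression).
— he: subject of the matrix clause; the pronoun c-commands the R-expression — coreference blocked (Principle C).

No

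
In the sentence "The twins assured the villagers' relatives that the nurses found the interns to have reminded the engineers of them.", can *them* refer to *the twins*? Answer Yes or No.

Yes

*them* is a pronoun; Principle B requires it to be free in its binding domain — the clause headed by 'reminded'.
— the twins: subject of the matrix clause; c-commands the pronoun but lies outside its binding domain — allowed.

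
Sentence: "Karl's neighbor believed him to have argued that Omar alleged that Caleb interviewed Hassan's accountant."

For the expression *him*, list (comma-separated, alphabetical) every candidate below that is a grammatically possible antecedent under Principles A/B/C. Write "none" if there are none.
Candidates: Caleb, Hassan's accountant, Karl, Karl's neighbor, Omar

*him* is a pronoun; Principle B requires it to be free in its binding domain — the matrix clause.
— Caleb: subject of the clause headed by 'interviewed'; is c-commanded by the pronoun; coreference would bind this R-expression — blocked (Principle C).
— Hassan's accountant: object of the clause headed by 'interviewed'; is c-commanded by the pronoun; coreference would bind this R-expression — blocked (Principle C).
— Karl: possessor inside the subject DP of the matrix clause; does not c-command the pronoun — Principle B does not apply; allowed.
— Karl's neighbor: subject of the matrix clause; c-commands the pronoun within its binding domain — blocked (Principle B).
— Omar: subject of the clause headed by 'alleged'; is c-commanded by the pronoun; coreference would bind this R-expression — blocked (Principle C).

Karl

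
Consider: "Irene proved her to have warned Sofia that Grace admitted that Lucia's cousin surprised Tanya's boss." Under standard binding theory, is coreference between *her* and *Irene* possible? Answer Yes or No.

*Irene* is an R-expression; Principle C requires it to be free (not bound by any c-commanding expression).
— her: subject of the clause headed by 'warned'; the R-expression locally c-commands the pronoun — coreference blocked (Principle B on the pronoun).

No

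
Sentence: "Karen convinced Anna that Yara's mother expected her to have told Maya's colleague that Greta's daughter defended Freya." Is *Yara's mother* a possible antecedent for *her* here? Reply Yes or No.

*her* is a pronoun; Principle B requires it to be free in its binding domain — the clause headed by 'expected'.
— Yara's mother: subject of the clause headed by 'expected'; c-commands the pronoun within its binding domain — blocked (Principle B).

No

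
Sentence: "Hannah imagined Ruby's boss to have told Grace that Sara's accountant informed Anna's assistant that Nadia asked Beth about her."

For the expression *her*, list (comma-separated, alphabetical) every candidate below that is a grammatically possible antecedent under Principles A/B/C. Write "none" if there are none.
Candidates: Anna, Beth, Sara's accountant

Anna, Sara's accountant

*her* is a pronoun; Principle B requires it to be free in its binding domain — the clause headed by 'asked'.
— Anna: possessor inside the object DP of the clause headed by 'informed'; does not c-command the pronoun — Principle B does not apply; allowed.
— Beth: object of the clause headed by 'asked'; c-commands the pronoun within its binding domain — blocked (Principle B).
— Sara's accountant: subject of the clause headed by 'informed'; c-commands the pronoun but lies outside its binding domain — allowed.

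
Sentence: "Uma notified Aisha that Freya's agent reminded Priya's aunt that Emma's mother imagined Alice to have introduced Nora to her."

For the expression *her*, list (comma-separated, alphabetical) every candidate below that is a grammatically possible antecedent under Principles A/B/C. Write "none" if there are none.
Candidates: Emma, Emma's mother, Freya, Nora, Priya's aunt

*her* is a pronoun; Principle B requires it to be free in its binding domain — the clause headed by 'introduced'.
— Emma: possessor inside the subject DP of the clause headed by 'imagined'; does not c-command the pronoun — Principle B does not apply; allowed.
— Emma's mother: subject of the clause headed by 'imagined'; c-commands the pronoun but lies outside its binding domain — allowed.
— Freya: possessor inside the subject DP of the clause headed by 'reminded'; does not c-command the pronoun — Principle B does not apply; allowed.
— Nora: object of the clause headed by 'introduced'; c-commands the pronoun within its binding domain — blocked (Principle B).
— Priya's aunt: object of the clause headed by 'reminded'; c-commands the pronoun but lies outside its binding domain — allowed.

Emma, Emma's mother, Freya, Priya's aunt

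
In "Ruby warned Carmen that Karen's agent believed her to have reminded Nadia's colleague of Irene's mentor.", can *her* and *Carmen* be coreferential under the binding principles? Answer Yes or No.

*Carmen* is an R-expression; Principle C requires it to be free (not bound by any c-commanding expression).
— her: subject of the clause headed by 'reminded'; the pronoun does not c-command the R-expression — coreference allowed.

Yes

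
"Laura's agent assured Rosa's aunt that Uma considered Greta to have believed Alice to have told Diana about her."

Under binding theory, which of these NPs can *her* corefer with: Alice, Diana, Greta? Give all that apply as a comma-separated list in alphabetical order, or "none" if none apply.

Greta

*her* is a pronoun; Principle B requires it to be free in its binding domain — the clause headed by 'told'.
— Alice: subject of the clause headed by 'told'; c-commands the pronoun within its binding domain — blocked (Principle B).
— Diana: object of the clause headed by 'told'; c-commands the pronoun within its binding domain — blocked (Principle B).
— Greta: subject of the clause headed by 'believed'; c-commands the pronoun but lies outside its binding domain — allowed.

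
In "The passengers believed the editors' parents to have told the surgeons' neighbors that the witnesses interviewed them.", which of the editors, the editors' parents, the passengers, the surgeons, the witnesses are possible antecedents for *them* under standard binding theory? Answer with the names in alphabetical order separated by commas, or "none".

the editors, the editors' parents, the passengers, the surgeons

*them* is a pronoun; Principle B requires it to be free in its binding domain — the clause headed by 'interviewed'.
— the editors: possessor inside the subject DP of the clause headed by 'told'; does not c-command the pronoun — Principle B does not apply; allowed.
— the editors' parents: subject of the clause headed by 'told'; c-commands the pronoun but lies outside its binding domain — allowed.
— the passengers: subject of the matrix clause; c-commands the pronoun but lies outside its binding domain — allowed.
— the surgeons: possessor inside the object DP of the clause headed by 'told'; does not c-command the pronoun — Principle B does not apply; allowed.
— the witnesses: subject of the clause headed by 'interviewed'; c-commands the pronoun within its binding domain — blocked (Principle B).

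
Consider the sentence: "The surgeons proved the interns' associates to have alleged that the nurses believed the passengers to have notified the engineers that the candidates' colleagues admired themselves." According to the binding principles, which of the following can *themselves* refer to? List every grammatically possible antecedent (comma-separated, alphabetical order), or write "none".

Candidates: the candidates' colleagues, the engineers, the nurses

the candidates' colleagues

*themselves* is a reflexive; Principle A requires it to be bound within its binding domain — the clause headed by 'admired'.
— the candidates' colleagues: subject of the clause headed by 'admired'; c-commands the reflexive within its binding domain — allowed (Principle A).
— the engineers: object of the clause headed by 'notified'; c-commands the reflexive but lies outside its binding domain — cannot bind it (Principle A).
— the nurses: subject of the clause headed by 'believed'; c-commands the reflexive but lies outside its binding domain — cannot bind it (Principle A).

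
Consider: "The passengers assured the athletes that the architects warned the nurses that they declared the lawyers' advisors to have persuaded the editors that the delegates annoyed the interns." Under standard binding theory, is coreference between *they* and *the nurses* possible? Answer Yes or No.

Yes

*the nurses* is an R-expression; Principle C requires it to be free (not bound by any c-commanding expression).
— they: subject of the clause headed by 'declared'; the pronoun does not c-command the R-expression — coreference allowed.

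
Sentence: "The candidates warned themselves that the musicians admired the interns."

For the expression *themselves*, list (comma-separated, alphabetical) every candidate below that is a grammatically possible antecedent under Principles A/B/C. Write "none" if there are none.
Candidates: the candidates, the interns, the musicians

the candidates

*themselves* is a reflexive; Principle A requires it to be bound within its binding domain — the matrix clause.
— the candidates: subject of the matrix clause; c-commands the reflexive within its binding domain — allowed (Principle A).
— the interns: object of the clause headed by 'admired'; does not c-command the reflexive — cannot bind it (Principle A).
— the musicians: subject of the clause headed by 'admired'; does not c-command the reflexive — cannot bind it (Principle A).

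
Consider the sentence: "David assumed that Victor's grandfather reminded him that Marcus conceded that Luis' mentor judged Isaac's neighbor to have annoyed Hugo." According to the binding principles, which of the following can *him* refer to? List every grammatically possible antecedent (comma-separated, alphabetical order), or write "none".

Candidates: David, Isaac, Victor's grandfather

*him* is a pronoun; Principle B requires it to be free in its binding domain — the clause headed by 'reminded'.
— David: subject of the matrix clause; c-commands the pronoun but lies outside its binding domain — allowed.
— Isaac: possessor inside the subject DP of the clause headed by 'annoyed'; is c-commanded by the pronoun; coreference would bind this R-expression — blocked (Principle C).
— Victor's grandfather: subject of the clause headed by 'reminded'; c-commands the pronoun within its binding domain — blocked (Principle B).

David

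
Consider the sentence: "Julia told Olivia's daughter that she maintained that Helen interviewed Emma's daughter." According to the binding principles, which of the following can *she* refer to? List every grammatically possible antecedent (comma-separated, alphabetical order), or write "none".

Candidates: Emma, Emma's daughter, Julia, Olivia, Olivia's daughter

Julia, Olivia, Olivia's daughter

*she* is a pronoun; Principle B requires it to be free in its binding domain — the clause headed by 'maintained'.
— Emma: possessor inside the object DP of the clause headed by 'interviewed'; is c-commanded by the pronoun; coreference would bind this R-expression — blocked (Principle C).
— Emma's daughter: object of the clause headed by 'interviewed'; is c-commanded by the pronoun; coreference would bind this R-expression — blocked (Principle C).
— Julia: subject of the matrix clause; c-commands the pronoun but lies outside its binding domain — allowed.
— Olivia: possessor inside the object DP of the matrix clause; does not c-command the pronoun — Principle B does not apply; allowed.
— Olivia's daughter: object of the matrix clause; c-commands the pronoun but lies outside its binding domain — allowed.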